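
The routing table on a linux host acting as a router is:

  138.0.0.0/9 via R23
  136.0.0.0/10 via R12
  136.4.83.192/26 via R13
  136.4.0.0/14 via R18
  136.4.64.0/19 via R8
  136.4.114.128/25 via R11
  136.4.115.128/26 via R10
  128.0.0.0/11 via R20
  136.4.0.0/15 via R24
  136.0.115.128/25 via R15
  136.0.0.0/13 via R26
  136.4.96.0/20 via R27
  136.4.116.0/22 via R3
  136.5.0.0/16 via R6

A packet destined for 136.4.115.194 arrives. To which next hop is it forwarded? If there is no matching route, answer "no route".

R24

Routes whose prefix contains 136.4.115.194:
  136.0.0.0/10 (136.0.0.0 - 136.63.255.255) -> R12
  136.0.0.0/13 (136.0.0.0 - 136.7.255.255) -> R26
  136.4.0.0/14 (136.4.0.0 - 136.7.255.255) -> R18
  136.4.0.0/15 (136.4.0.0 - 136.5.255.255) -> R24
More-specific entries that do NOT match:
  136.4.83.192/26 (136.4.83.192 - 136.4.83.255) does not contain 136.4.115.194
  136.4.115.128/26 (136.4.115.128 - 136.4.115.191) does not contain 136.4.115.194
  136.4.114.128/25 (136.4.114.128 - 136.4.114.255) does not contain 136.4.115.194
  136.0.115.128/25 (136.0.115.128 - 136.0.115.255) does not contain 136.4.115.194
  136.4.116.0/22 (136.4.116.0 - 136.4.119.255) does not contain 136.4.115.194
  136.4.96.0/20 (136.4.96.0 - 136.4.111.255) does not contain 136.4.115.194
  136.4.64.0/19 (136.4.64.0 - 136.4.95.255) does not contain 136.4.115.194
  136.5.0.0/16 (136.5.0.0 - 136.5.255.255) does not contain 136.4.115.194
Longest matching prefix is /15 -> next hop R24.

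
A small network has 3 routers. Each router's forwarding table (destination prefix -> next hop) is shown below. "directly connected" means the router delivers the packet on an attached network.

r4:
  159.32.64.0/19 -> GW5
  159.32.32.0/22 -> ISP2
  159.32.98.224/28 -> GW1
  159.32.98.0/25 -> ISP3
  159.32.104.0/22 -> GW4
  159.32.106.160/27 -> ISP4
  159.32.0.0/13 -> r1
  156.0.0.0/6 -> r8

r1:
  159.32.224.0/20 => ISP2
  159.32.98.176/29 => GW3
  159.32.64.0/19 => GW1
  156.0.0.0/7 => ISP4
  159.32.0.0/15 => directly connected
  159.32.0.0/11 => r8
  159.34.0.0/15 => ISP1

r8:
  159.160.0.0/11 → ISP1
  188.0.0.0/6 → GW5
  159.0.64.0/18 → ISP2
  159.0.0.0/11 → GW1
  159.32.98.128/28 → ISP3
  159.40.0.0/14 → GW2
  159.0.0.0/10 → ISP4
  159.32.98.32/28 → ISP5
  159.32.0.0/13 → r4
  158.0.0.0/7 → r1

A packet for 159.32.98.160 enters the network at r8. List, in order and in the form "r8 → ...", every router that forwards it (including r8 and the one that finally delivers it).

At r8: longest match for 159.32.98.160 is 159.32.0.0/13 -> r4
At r4: longest match for 159.32.98.160 is 159.32.0.0/13 -> r1
At r1: longest match for 159.32.98.160 is 159.32.0.0/15 -> directly connected

r8 → r4 → r1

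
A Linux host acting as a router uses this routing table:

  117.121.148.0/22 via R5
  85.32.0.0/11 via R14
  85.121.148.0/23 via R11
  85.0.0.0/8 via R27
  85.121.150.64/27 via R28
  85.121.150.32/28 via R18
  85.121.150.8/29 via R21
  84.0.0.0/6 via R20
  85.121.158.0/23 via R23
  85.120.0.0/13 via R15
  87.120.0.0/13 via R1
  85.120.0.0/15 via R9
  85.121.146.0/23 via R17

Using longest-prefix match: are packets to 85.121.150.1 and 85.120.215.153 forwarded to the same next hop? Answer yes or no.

yes

85.121.150.1: longest match 85.120.0.0/15 -> R9
85.120.215.153: longest match 85.120.0.0/15 -> R9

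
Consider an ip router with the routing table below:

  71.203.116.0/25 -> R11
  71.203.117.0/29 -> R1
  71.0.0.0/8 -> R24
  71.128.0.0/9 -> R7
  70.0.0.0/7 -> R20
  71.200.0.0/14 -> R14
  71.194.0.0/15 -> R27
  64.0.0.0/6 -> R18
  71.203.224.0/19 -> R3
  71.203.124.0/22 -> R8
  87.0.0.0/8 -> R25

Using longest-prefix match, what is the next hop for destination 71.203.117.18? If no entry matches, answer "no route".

R14

Routes whose prefix contains 71.203.117.18:
  70.0.0.0/7 (70.0.0.0 - 71.255.255.255) -> R20
  71.0.0.0/8 (71.0.0.0 - 71.255.255.255) -> R24
  71.128.0.0/9 (71.128.0.0 - 71.255.255.255) -> R7
  71.200.0.0/14 (71.200.0.0 - 71.203.255.255) -> R14
More-specific entries that do NOT match:
  71.203.117.0/29 (71.203.117.0 - 71.203.117.7) does not contain 71.203.117.18
  71.203.116.0/25 (71.203.116.0 - 71.203.116.127) does not contain 71.203.117.18
  71.203.124.0/22 (71.203.124.0 - 71.203.127.255) does not contain 71.203.117.18
  71.203.224.0/19 (71.203.224.0 - 71.203.255.255) does not contain 71.203.117.18
  71.194.0.0/15 (71.194.0.0 - 71.195.255.255) does not contain 71.203.117.18
Longest matching prefix is /14 -> next hop R14.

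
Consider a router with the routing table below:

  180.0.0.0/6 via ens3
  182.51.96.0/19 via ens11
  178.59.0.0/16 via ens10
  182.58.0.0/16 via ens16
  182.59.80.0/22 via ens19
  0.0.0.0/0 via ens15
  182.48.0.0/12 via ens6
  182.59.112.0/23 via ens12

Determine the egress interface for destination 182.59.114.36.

Routes whose prefix contains 182.59.114.36:
  0.0.0.0/0 (default, matches everything) -> ens15
  180.0.0.0/6 (180.0.0.0 - 183.255.255.255) -> ens3
  182.48.0.0/12 (182.48.0.0 - 182.63.255.255) -> ens6
More-specific entries that do NOT match:
  182.59.112.0/23 (182.59.112.0 - 182.59.113.255) does not contain 182.59.114.36
  182.59.80.0/22 (182.59.80.0 - 182.59.83.255) does not contain 182.59.114.36
  182.51.96.0/19 (182.51.96.0 - 182.51.127.255) does not contain 182.59.114.36
  178.59.0.0/16 (178.59.0.0 - 178.59.255.255) does not contain 182.59.114.36
  182.58.0.0/16 (182.58.0.0 - 182.58.255.255) does not contain 182.59.114.36
Longest matching prefix is /12 -> interface ens6.

ens6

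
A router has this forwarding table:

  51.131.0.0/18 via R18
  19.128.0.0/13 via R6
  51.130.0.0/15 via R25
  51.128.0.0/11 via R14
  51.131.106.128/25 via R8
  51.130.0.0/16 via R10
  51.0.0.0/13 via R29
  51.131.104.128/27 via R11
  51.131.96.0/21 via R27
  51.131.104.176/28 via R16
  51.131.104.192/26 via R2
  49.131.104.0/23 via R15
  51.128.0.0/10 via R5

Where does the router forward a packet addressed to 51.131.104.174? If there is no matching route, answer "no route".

Routes whose prefix contains 51.131.104.174:
  51.128.0.0/10 (51.128.0.0 - 51.191.255.255) -> R5
  51.128.0.0/11 (51.128.0.0 - 51.159.255.255) -> R14
  51.130.0.0/15 (51.130.0.0 - 51.131.255.255) -> R25
More-specific entries that do NOT match:
  51.131.104.176/28 (51.131.104.176 - 51.131.104.191) does not contain 51.131.104.174
  51.131.104.128/27 (51.131.104.128 - 51.131.104.159) does not contain 51.131.104.174
  51.131.104.192/26 (51.131.104.192 - 51.131.104.255) does not contain 51.131.104.174
  51.131.106.128/25 (51.131.106.128 - 51.131.106.255) does not contain 51.131.104.174
  49.131.104.0/23 (49.131.104.0 - 49.131.105.255) does not contain 51.131.104.174
  51.131.96.0/21 (51.131.96.0 - 51.131.103.255) does not contain 51.131.104.174
  51.131.0.0/18 (51.131.0.0 - 51.131.63.255) does not contain 51.131.104.174
  51.130.0.0/16 (51.130.0.0 - 51.130.255.255) does not contain 51.131.104.174
Longest matching prefix is /15 -> next hop R25.

R25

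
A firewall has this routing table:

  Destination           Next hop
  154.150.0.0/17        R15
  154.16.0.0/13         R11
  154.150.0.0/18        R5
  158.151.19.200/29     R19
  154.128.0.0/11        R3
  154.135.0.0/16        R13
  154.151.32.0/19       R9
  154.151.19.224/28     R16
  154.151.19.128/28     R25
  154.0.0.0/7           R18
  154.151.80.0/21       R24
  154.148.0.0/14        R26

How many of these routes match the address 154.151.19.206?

Prefixes containing 154.151.19.206:
  154.0.0.0/7 (154.0.0.0 - 155.255.255.255)
  154.128.0.0/11 (154.128.0.0 - 154.159.255.255)
  154.148.0.0/14 (154.148.0.0 - 154.151.255.255)
Total matching entries: 3.

3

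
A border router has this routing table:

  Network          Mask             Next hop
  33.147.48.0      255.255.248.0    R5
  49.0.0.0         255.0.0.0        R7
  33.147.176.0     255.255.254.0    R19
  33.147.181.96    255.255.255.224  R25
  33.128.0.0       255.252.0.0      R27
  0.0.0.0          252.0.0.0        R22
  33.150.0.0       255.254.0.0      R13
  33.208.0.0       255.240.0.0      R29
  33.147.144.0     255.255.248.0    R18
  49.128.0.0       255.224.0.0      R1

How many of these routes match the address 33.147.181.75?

0

No listed prefix contains 33.147.181.75.
Total matching entries: 0.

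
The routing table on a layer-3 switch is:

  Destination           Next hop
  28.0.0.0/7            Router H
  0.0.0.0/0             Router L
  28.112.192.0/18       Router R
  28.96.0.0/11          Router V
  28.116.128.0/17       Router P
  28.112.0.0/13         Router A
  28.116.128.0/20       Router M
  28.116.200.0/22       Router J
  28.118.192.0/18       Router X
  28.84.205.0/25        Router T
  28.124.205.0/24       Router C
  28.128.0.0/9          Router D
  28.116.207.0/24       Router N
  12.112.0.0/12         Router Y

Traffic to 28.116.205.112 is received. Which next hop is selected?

Routes whose prefix contains 28.116.205.112:
  0.0.0.0/0 (default, matches everything) -> Router L
  28.0.0.0/7 (28.0.0.0 - 29.255.255.255) -> Router H
  28.96.0.0/11 (28.96.0.0 - 28.127.255.255) -> Router V
  28.112.0.0/13 (28.112.0.0 - 28.119.255.255) -> Router A
  28.116.128.0/17 (28.116.128.0 - 28.116.255.255) -> Router P
More-specific entries that do NOT match:
  28.84.205.0/25 (28.84.205.0 - 28.84.205.127) does not contain 28.116.205.112
  28.124.205.0/24 (28.124.205.0 - 28.124.205.255) does not contain 28.116.205.112
  28.116.207.0/24 (28.116.207.0 - 28.116.207.255) does not contain 28.116.205.112
  28.116.200.0/22 (28.116.200.0 - 28.116.203.255) does not contain 28.116.205.112
  28.116.128.0/20 (28.116.128.0 - 28.116.143.255) does not contain 28.116.205.112
  28.112.192.0/18 (28.112.192.0 - 28.112.255.255) does not contain 28.116.205.112
  28.118.192.0/18 (28.118.192.0 - 28.118.255.255) does not contain 28.116.205.112
Longest matching prefix is /17 -> next hop Router P.

Router P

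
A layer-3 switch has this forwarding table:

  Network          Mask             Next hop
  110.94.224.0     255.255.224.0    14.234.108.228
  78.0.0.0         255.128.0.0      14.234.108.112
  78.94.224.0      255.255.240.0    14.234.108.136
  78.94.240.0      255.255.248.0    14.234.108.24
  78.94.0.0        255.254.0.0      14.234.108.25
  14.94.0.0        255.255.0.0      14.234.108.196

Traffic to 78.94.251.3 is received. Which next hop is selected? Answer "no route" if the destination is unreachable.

Routes whose prefix contains 78.94.251.3:
  78.0.0.0/9 (78.0.0.0 - 78.127.255.255) -> 14.234.108.112
  78.94.0.0/15 (78.94.0.0 - 78.95.255.255) -> 14.234.108.25
More-specific entries that do NOT match:
  78.94.240.0/21 (78.94.240.0 - 78.94.247.255) does not contain 78.94.251.3
  78.94.224.0/20 (78.94.224.0 - 78.94.239.255) does not contain 78.94.251.3
  110.94.224.0/19 (110.94.224.0 - 110.94.255.255) does not contain 78.94.251.3
  14.94.0.0/16 (14.94.0.0 - 14.94.255.255) does not contain 78.94.251.3
Longest matching prefix is /15 -> next hop 14.234.108.25.

14.234.108.25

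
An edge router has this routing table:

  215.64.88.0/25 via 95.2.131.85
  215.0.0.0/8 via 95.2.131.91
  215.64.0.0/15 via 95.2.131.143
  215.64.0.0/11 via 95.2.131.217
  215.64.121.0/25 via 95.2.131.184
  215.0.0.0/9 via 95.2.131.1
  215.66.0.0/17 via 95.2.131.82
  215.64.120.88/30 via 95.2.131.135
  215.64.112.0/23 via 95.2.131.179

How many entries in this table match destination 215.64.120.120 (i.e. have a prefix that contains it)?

Prefixes containing 215.64.120.120:
  215.0.0.0/8 (215.0.0.0 - 215.255.255.255)
  215.0.0.0/9 (215.0.0.0 - 215.127.255.255)
  215.64.0.0/11 (215.64.0.0 - 215.95.255.255)
  215.64.0.0/15 (215.64.0.0 - 215.65.255.255)
Total matching entries: 4.

4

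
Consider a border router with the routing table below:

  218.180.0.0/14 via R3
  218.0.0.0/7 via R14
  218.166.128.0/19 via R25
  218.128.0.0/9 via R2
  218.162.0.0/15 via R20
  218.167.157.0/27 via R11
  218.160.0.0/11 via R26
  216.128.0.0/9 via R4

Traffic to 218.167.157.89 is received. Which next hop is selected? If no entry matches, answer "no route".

R26

Routes whose prefix contains 218.167.157.89:
  218.0.0.0/7 (218.0.0.0 - 219.255.255.255) -> R14
  218.128.0.0/9 (218.128.0.0 - 218.255.255.255) -> R2
  218.160.0.0/11 (218.160.0.0 - 218.191.255.255) -> R26
More-specific entries that do NOT match:
  218.167.157.0/27 (218.167.157.0 - 218.167.157.31) does not contain 218.167.157.89
  218.166.128.0/19 (218.166.128.0 - 218.166.159.255) does not contain 218.167.157.89
  218.162.0.0/15 (218.162.0.0 - 218.163.255.255) does not contain 218.167.157.89
  218.180.0.0/14 (218.180.0.0 - 218.183.255.255) does not contain 218.167.157.89
Longest matching prefix is /11 -> next hop R26.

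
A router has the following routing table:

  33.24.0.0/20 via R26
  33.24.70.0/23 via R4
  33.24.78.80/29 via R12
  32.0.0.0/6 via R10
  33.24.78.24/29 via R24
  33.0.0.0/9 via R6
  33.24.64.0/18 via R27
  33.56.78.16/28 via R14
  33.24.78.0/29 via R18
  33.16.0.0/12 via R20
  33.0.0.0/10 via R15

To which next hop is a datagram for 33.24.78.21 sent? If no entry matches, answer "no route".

Routes whose prefix contains 33.24.78.21:
  32.0.0.0/6 (32.0.0.0 - 35.255.255.255) -> R10
  33.0.0.0/9 (33.0.0.0 - 33.127.255.255) -> R6
  33.0.0.0/10 (33.0.0.0 - 33.63.255.255) -> R15
  33.16.0.0/12 (33.16.0.0 - 33.31.255.255) -> R20
  33.24.64.0/18 (33.24.64.0 - 33.24.127.255) -> R27
More-specific entries that do NOT match:
  33.24.78.80/29 (33.24.78.80 - 33.24.78.87) does not contain 33.24.78.21
  33.24.78.24/29 (33.24.78.24 - 33.24.78.31) does not contain 33.24.78.21
  33.24.78.0/29 (33.24.78.0 - 33.24.78.7) does not contain 33.24.78.21
  33.56.78.16/28 (33.56.78.16 - 33.56.78.31) does not contain 33.24.78.21
  33.24.70.0/23 (33.24.70.0 - 33.24.71.255) does not contain 33.24.78.21
  33.24.0.0/20 (33.24.0.0 - 33.24.15.255) does not contain 33.24.78.21
Longest matching prefix is /18 -> next hop R27.

R27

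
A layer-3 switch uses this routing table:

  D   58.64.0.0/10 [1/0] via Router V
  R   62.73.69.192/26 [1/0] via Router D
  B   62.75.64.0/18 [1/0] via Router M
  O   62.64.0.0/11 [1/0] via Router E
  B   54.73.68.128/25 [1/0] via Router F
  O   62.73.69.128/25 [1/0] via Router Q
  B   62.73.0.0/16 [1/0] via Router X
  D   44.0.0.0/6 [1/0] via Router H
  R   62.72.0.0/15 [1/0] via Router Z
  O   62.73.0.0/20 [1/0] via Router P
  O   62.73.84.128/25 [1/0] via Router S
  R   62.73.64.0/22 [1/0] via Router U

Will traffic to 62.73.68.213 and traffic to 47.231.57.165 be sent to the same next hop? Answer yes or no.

62.73.68.213: longest match 62.73.0.0/16 -> Router X
47.231.57.165: longest match 44.0.0.0/6 -> Router H

no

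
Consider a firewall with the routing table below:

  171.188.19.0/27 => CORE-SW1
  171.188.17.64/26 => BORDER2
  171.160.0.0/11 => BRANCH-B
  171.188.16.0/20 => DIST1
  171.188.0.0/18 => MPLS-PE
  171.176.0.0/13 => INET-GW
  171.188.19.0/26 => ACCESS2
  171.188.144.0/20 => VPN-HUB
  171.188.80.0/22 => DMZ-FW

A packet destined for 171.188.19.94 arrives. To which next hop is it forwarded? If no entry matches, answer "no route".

Routes whose prefix contains 171.188.19.94:
  171.160.0.0/11 (171.160.0.0 - 171.191.255.255) -> BRANCH-B
  171.188.0.0/18 (171.188.0.0 - 171.188.63.255) -> MPLS-PE
  171.188.16.0/20 (171.188.16.0 - 171.188.31.255) -> DIST1
More-specific entries that do NOT match:
  171.188.19.0/27 (171.188.19.0 - 171.188.19.31) does not contain 171.188.19.94
  171.188.17.64/26 (171.188.17.64 - 171.188.17.127) does not contain 171.188.19.94
  171.188.19.0/26 (171.188.19.0 - 171.188.19.63) does not contain 171.188.19.94
  171.188.80.0/22 (171.188.80.0 - 171.188.83.255) does not contain 171.188.19.94
Longest matching prefix is /20 -> next hop DIST1.

DIST1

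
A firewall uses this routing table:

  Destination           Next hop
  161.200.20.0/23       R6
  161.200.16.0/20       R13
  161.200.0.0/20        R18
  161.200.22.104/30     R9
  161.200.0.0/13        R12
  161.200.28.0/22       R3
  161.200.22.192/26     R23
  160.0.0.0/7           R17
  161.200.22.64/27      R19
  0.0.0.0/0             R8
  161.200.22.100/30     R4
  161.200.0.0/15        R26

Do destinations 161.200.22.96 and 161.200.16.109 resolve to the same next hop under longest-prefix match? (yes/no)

yes

161.200.22.96: longest match 161.200.16.0/20 -> R13
161.200.16.109: longest match 161.200.16.0/20 -> R13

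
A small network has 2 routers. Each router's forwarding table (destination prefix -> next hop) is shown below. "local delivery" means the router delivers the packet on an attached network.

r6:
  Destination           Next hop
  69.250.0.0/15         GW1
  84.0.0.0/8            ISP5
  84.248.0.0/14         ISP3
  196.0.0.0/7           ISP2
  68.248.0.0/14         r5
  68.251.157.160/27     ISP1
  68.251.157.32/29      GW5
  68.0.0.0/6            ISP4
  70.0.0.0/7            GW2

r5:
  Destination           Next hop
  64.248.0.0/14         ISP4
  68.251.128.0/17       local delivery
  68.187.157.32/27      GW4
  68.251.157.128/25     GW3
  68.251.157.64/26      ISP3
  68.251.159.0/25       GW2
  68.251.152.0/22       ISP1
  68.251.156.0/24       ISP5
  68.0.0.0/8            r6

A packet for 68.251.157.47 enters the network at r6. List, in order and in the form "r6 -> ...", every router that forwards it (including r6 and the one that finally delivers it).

r6 -> r5

At r6: longest match for 68.251.157.47 is 68.248.0.0/14 -> r5
At r5: longest match for 68.251.157.47 is 68.251.128.0/17 -> local delivery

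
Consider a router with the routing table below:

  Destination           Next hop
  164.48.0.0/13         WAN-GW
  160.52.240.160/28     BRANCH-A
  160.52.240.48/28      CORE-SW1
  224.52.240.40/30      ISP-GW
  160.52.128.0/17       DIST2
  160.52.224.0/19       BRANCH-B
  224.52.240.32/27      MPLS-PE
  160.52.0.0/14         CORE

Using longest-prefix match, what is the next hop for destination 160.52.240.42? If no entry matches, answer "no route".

Routes whose prefix contains 160.52.240.42:
  160.52.0.0/14 (160.52.0.0 - 160.55.255.255) -> CORE
  160.52.128.0/17 (160.52.128.0 - 160.52.255.255) -> DIST2
  160.52.224.0/19 (160.52.224.0 - 160.52.255.255) -> BRANCH-B
More-specific entries that do NOT match:
  224.52.240.40/30 (224.52.240.40 - 224.52.240.43) does not contain 160.52.240.42
  160.52.240.160/28 (160.52.240.160 - 160.52.240.175) does not contain 160.52.240.42
  160.52.240.48/28 (160.52.240.48 - 160.52.240.63) does not contain 160.52.240.42
  224.52.240.32/27 (224.52.240.32 - 224.52.240.63) does not contain 160.52.240.42
Longest matching prefix is /19 -> next hop BRANCH-B.

BRANCH-B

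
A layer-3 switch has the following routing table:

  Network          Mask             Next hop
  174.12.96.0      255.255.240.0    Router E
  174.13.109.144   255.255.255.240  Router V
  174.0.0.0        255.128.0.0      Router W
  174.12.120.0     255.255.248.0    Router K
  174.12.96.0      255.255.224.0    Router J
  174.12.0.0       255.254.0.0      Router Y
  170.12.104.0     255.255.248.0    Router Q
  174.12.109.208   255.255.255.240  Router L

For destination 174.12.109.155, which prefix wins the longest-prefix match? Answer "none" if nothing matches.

174.12.96.0/20

Entries matching 174.12.109.155:
  174.0.0.0/9 (174.0.0.0 - 174.127.255.255)
  174.12.0.0/15 (174.12.0.0 - 174.13.255.255)
  174.12.96.0/19 (174.12.96.0 - 174.12.127.255)
  174.12.96.0/20 (174.12.96.0 - 174.12.111.255)
Most specific is 174.12.96.0/20.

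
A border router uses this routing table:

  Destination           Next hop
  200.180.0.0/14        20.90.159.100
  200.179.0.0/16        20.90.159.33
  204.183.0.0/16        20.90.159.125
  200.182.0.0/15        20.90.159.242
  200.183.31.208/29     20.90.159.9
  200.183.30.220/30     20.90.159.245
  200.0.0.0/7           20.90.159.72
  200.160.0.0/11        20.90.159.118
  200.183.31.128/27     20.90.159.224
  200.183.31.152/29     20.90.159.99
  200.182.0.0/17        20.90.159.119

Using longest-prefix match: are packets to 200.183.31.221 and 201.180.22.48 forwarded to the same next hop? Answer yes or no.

200.183.31.221: longest match 200.182.0.0/15 -> 20.90.159.242
201.180.22.48: longest match 200.0.0.0/7 -> 20.90.159.72

no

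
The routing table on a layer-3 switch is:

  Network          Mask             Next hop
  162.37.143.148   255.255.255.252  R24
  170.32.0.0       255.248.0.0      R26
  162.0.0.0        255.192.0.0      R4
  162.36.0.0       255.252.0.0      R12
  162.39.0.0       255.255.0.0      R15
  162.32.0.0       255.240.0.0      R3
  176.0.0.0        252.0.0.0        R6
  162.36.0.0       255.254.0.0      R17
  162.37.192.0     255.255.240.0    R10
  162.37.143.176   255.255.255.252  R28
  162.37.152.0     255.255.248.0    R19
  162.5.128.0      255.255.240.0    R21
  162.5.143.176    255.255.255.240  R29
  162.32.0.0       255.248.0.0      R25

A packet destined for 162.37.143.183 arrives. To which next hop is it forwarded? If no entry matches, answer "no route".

R17

Routes whose prefix contains 162.37.143.183:
  162.0.0.0/10 (162.0.0.0 - 162.63.255.255) -> R4
  162.32.0.0/12 (162.32.0.0 - 162.47.255.255) -> R3
  162.32.0.0/13 (162.32.0.0 - 162.39.255.255) -> R25
  162.36.0.0/14 (162.36.0.0 - 162.39.255.255) -> R12
  162.36.0.0/15 (162.36.0.0 - 162.37.255.255) -> R17
More-specific entries that do NOT match:
  162.37.143.148/30 (162.37.143.148 - 162.37.143.151) does not contain 162.37.143.183
  162.37.143.176/30 (162.37.143.176 - 162.37.143.179) does not contain 162.37.143.183
  162.5.143.176/28 (162.5.143.176 - 162.5.143.191) does not contain 162.37.143.183
  162.37.152.0/21 (162.37.152.0 - 162.37.159.255) does not contain 162.37.143.183
  162.37.192.0/20 (162.37.192.0 - 162.37.207.255) does not contain 162.37.143.183
  162.5.128.0/20 (162.5.128.0 - 162.5.143.255) does not contain 162.37.143.183
  162.39.0.0/16 (162.39.0.0 - 162.39.255.255) does not contain 162.37.143.183
Longest matching prefix is /15 -> next hop R17.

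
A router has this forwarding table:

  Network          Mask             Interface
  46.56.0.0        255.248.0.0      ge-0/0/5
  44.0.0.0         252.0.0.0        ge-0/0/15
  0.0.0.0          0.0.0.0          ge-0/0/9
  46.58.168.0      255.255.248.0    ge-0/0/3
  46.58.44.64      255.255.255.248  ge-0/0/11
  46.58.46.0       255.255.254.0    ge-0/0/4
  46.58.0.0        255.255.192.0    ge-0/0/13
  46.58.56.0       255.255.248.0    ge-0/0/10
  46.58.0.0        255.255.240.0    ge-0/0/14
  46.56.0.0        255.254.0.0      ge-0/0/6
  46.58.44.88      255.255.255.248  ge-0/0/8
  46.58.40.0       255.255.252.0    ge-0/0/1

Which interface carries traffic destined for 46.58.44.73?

Routes whose prefix contains 46.58.44.73:
  0.0.0.0/0 (default, matches everything) -> ge-0/0/9
  44.0.0.0/6 (44.0.0.0 - 47.255.255.255) -> ge-0/0/15
  46.56.0.0/13 (46.56.0.0 - 46.63.255.255) -> ge-0/0/5
  46.58.0.0/18 (46.58.0.0 - 46.58.63.255) -> ge-0/0/13
More-specific entries that do NOT match:
  46.58.44.64/29 (46.58.44.64 - 46.58.44.71) does not contain 46.58.44.73
  46.58.44.88/29 (46.58.44.88 - 46.58.44.95) does not contain 46.58.44.73
  46.58.46.0/23 (46.58.46.0 - 46.58.47.255) does not contain 46.58.44.73
  46.58.40.0/22 (46.58.40.0 - 46.58.43.255) does not contain 46.58.44.73
  46.58.168.0/21 (46.58.168.0 - 46.58.175.255) does not contain 46.58.44.73
  46.58.56.0/21 (46.58.56.0 - 46.58.63.255) does not contain 46.58.44.73
  46.58.0.0/20 (46.58.0.0 - 46.58.15.255) does not contain 46.58.44.73
Longest matching prefix is /18 -> interface ge-0/0/13.

ge-0/0/13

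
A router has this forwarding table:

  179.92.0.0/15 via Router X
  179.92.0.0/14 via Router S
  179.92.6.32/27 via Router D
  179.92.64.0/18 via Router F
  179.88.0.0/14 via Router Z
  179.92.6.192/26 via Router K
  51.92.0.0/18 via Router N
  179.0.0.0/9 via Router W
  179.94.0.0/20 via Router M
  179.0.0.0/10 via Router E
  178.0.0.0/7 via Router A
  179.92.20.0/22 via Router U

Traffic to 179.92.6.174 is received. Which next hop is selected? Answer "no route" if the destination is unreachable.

Routes whose prefix contains 179.92.6.174:
  178.0.0.0/7 (178.0.0.0 - 179.255.255.255) -> Router A
  179.0.0.0/9 (179.0.0.0 - 179.127.255.255) -> Router W
  179.92.0.0/14 (179.92.0.0 - 179.95.255.255) -> Router S
  179.92.0.0/15 (179.92.0.0 - 179.93.255.255) -> Router X
More-specific entries that do NOT match:
  179.92.6.32/27 (179.92.6.32 - 179.92.6.63) does not contain 179.92.6.174
  179.92.6.192/26 (179.92.6.192 - 179.92.6.255) does not contain 179.92.6.174
  179.92.20.0/22 (179.92.20.0 - 179.92.23.255) does not contain 179.92.6.174
  179.94.0.0/20 (179.94.0.0 - 179.94.15.255) does not contain 179.92.6.174
  179.92.64.0/18 (179.92.64.0 - 179.92.127.255) does not contain 179.92.6.174
  51.92.0.0/18 (51.92.0.0 - 51.92.63.255) does not contain 179.92.6.174
Longest matching prefix is /15 -> next hop Router X.

Router X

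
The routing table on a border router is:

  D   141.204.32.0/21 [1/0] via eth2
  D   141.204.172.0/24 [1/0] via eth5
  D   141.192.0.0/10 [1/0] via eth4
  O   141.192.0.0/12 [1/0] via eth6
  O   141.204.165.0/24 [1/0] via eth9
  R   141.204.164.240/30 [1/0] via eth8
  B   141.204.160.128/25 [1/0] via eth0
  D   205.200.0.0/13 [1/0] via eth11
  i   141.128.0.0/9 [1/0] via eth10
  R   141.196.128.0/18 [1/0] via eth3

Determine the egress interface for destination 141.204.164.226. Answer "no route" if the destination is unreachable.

Routes whose prefix contains 141.204.164.226:
  141.128.0.0/9 (141.128.0.0 - 141.255.255.255) -> eth10
  141.192.0.0/10 (141.192.0.0 - 141.255.255.255) -> eth4
  141.192.0.0/12 (141.192.0.0 - 141.207.255.255) -> eth6
More-specific entries that do NOT match:
  141.204.164.240/30 (141.204.164.240 - 141.204.164.243) does not contain 141.204.164.226
  141.204.160.128/25 (141.204.160.128 - 141.204.160.255) does not contain 141.204.164.226
  141.204.172.0/24 (141.204.172.0 - 141.204.172.255) does not contain 141.204.164.226
  141.204.165.0/24 (141.204.165.0 - 141.204.165.255) does not contain 141.204.164.226
  141.204.32.0/21 (141.204.32.0 - 141.204.39.255) does not contain 141.204.164.226
  141.196.128.0/18 (141.196.128.0 - 141.196.191.255) does not contain 141.204.164.226
  205.200.0.0/13 (205.200.0.0 - 205.207.255.255) does not contain 141.204.164.226
Longest matching prefix is /12 -> interface eth6.

eth6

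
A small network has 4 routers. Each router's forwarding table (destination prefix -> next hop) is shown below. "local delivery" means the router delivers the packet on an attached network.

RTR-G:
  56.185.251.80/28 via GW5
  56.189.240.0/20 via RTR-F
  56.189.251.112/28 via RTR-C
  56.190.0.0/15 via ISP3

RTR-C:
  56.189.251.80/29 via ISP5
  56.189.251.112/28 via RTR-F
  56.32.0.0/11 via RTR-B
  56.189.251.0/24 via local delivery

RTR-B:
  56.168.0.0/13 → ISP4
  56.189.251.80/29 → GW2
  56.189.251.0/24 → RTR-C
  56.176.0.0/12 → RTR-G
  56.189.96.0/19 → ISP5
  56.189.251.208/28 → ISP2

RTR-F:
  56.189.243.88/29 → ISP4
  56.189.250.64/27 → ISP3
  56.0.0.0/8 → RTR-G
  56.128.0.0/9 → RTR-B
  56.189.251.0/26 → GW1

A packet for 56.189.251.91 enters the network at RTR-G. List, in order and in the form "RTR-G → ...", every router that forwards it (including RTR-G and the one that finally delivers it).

At RTR-G: longest match for 56.189.251.91 is 56.189.240.0/20 -> RTR-F
At RTR-F: longest match for 56.189.251.91 is 56.128.0.0/9 -> RTR-B
At RTR-B: longest match for 56.189.251.91 is 56.189.251.0/24 -> RTR-C
At RTR-C: longest match for 56.189.251.91 is 56.189.251.0/24 -> local delivery

RTR-G → RTR-F → RTR-B → RTR-C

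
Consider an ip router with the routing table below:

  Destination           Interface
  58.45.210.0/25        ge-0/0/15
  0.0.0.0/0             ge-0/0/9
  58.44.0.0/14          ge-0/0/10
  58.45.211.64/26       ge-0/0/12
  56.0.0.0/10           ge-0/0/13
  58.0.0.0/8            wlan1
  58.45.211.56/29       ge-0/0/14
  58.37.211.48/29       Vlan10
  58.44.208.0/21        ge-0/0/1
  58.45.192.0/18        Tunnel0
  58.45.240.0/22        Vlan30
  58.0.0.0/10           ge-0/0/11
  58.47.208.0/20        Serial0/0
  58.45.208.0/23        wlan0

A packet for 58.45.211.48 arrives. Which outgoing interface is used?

Routes whose prefix contains 58.45.211.48:
  0.0.0.0/0 (default, matches everything) -> ge-0/0/9
  58.0.0.0/8 (58.0.0.0 - 58.255.255.255) -> wlan1
  58.0.0.0/10 (58.0.0.0 - 58.63.255.255) -> ge-0/0/11
  58.44.0.0/14 (58.44.0.0 - 58.47.255.255) -> ge-0/0/10
  58.45.192.0/18 (58.45.192.0 - 58.45.255.255) -> Tunnel0
More-specific entries that do NOT match:
  58.45.211.56/29 (58.45.211.56 - 58.45.211.63) does not contain 58.45.211.48
  58.37.211.48/29 (58.37.211.48 - 58.37.211.55) does not contain 58.45.211.48
  58.45.211.64/26 (58.45.211.64 - 58.45.211.127) does not contain 58.45.211.48
  58.45.210.0/25 (58.45.210.0 - 58.45.210.127) does not contain 58.45.211.48
  58.45.208.0/23 (58.45.208.0 - 58.45.209.255) does not contain 58.45.211.48
  58.45.240.0/22 (58.45.240.0 - 58.45.243.255) does not contain 58.45.211.48
  58.44.208.0/21 (58.44.208.0 - 58.44.215.255) does not contain 58.45.211.48
  58.47.208.0/20 (58.47.208.0 - 58.47.223.255) does not contain 58.45.211.48
Longest matching prefix is /18 -> interface Tunnel0.

Tunnel0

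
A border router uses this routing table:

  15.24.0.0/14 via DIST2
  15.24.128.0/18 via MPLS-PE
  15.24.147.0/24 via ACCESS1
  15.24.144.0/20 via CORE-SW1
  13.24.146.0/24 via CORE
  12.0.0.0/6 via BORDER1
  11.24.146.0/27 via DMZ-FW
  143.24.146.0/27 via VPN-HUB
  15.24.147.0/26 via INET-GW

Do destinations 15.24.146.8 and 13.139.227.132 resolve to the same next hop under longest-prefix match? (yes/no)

15.24.146.8: longest match 15.24.144.0/20 -> CORE-SW1
13.139.227.132: longest match 12.0.0.0/6 -> BORDER1

no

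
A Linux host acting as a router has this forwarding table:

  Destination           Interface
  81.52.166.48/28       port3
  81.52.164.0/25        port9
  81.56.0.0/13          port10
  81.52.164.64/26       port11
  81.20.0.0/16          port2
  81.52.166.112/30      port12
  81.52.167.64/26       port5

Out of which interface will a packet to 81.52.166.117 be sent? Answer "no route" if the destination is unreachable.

no route

No entry's prefix contains 81.52.166.117; there is no default route.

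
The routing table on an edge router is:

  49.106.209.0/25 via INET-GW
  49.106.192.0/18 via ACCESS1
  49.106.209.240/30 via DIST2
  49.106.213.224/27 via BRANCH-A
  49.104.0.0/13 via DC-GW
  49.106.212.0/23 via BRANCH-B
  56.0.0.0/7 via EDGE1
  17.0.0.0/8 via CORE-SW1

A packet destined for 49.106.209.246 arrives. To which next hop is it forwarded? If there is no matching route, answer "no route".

ACCESS1

Routes whose prefix contains 49.106.209.246:
  49.104.0.0/13 (49.104.0.0 - 49.111.255.255) -> DC-GW
  49.106.192.0/18 (49.106.192.0 - 49.106.255.255) -> ACCESS1
More-specific entries that do NOT match:
  49.106.209.240/30 (49.106.209.240 - 49.106.209.243) does not contain 49.106.209.246
  49.106.213.224/27 (49.106.213.224 - 49.106.213.255) does not contain 49.106.209.246
  49.106.209.0/25 (49.106.209.0 - 49.106.209.127) does not contain 49.106.209.246
  49.106.212.0/23 (49.106.212.0 - 49.106.213.255) does not contain 49.106.209.246
Longest matching prefix is /18 -> next hop ACCESS1.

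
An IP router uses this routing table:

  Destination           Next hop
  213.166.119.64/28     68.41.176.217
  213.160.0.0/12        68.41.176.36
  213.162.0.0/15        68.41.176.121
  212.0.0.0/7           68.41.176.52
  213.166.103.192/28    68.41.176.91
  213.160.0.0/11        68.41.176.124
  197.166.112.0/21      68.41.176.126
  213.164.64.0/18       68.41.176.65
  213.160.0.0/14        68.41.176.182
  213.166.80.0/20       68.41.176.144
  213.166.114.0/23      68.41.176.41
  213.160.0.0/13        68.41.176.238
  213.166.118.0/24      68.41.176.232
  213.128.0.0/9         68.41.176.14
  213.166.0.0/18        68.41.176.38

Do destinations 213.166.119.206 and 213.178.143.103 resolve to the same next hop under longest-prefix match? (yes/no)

no

213.166.119.206: longest match 213.160.0.0/13 -> 68.41.176.238
213.178.143.103: longest match 213.160.0.0/11 -> 68.41.176.124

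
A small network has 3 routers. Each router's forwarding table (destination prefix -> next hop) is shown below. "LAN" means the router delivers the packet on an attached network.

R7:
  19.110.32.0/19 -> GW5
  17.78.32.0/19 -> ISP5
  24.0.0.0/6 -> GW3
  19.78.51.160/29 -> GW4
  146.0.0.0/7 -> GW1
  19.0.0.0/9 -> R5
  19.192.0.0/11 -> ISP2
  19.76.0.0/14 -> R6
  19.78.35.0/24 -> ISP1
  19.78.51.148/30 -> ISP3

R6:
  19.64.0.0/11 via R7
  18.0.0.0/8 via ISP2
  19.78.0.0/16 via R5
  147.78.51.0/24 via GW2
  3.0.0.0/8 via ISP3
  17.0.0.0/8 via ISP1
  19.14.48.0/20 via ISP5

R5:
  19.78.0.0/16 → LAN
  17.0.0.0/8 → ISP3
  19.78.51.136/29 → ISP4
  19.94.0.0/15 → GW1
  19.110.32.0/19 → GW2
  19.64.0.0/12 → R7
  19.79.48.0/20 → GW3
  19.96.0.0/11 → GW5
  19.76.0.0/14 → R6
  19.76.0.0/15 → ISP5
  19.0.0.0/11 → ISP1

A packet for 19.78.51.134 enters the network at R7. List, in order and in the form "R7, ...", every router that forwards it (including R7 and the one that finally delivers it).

At R7: longest match for 19.78.51.134 is 19.76.0.0/14 -> R6
At R6: longest match for 19.78.51.134 is 19.78.0.0/16 -> R5
At R5: longest match for 19.78.51.134 is 19.78.0.0/16 -> LAN

R7, R6, R5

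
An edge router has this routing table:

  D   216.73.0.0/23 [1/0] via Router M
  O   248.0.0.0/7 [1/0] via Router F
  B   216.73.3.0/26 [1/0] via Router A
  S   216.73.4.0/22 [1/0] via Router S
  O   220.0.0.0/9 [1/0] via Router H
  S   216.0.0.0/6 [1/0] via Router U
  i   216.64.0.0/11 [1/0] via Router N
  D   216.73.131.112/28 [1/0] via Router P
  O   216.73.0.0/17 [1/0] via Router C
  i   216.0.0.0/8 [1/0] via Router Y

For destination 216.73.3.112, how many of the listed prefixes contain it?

4

Prefixes containing 216.73.3.112:
  216.0.0.0/6 (216.0.0.0 - 219.255.255.255)
  216.0.0.0/8 (216.0.0.0 - 216.255.255.255)
  216.64.0.0/11 (216.64.0.0 - 216.95.255.255)
  216.73.0.0/17 (216.73.0.0 - 216.73.127.255)
Total matching entries: 4.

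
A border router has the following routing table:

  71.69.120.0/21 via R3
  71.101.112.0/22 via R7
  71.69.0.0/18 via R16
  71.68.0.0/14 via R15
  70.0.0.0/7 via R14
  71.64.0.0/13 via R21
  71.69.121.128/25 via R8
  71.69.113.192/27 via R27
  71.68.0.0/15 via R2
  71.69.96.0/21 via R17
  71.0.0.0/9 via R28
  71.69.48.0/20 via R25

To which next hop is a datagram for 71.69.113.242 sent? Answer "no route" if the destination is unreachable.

R2

Routes whose prefix contains 71.69.113.242:
  70.0.0.0/7 (70.0.0.0 - 71.255.255.255) -> R14
  71.0.0.0/9 (71.0.0.0 - 71.127.255.255) -> R28
  71.64.0.0/13 (71.64.0.0 - 71.71.255.255) -> R21
  71.68.0.0/14 (71.68.0.0 - 71.71.255.255) -> R15
  71.68.0.0/15 (71.68.0.0 - 71.69.255.255) -> R2
More-specific entries that do NOT match:
  71.69.113.192/27 (71.69.113.192 - 71.69.113.223) does not contain 71.69.113.242
  71.69.121.128/25 (71.69.121.128 - 71.69.121.255) does not contain 71.69.113.242
  71.101.112.0/22 (71.101.112.0 - 71.101.115.255) does not contain 71.69.113.242
  71.69.120.0/21 (71.69.120.0 - 71.69.127.255) does not contain 71.69.113.242
  71.69.96.0/21 (71.69.96.0 - 71.69.103.255) does not contain 71.69.113.242
  71.69.48.0/20 (71.69.48.0 - 71.69.63.255) does not contain 71.69.113.242
  71.69.0.0/18 (71.69.0.0 - 71.69.63.255) does not contain 71.69.113.242
Longest matching prefix is /15 -> next hop R2.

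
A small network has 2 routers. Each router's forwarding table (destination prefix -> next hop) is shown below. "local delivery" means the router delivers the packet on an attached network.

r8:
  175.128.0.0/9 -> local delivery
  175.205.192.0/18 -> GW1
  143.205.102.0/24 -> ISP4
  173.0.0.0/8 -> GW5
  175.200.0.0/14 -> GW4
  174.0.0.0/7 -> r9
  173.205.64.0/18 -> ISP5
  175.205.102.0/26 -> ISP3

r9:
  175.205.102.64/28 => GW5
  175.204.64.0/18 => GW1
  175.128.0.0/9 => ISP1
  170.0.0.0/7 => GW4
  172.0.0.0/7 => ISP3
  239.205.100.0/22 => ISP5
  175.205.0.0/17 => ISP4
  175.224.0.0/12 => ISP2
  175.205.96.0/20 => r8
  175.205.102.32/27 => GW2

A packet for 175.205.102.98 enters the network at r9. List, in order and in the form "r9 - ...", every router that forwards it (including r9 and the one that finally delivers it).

r9 - r8

At r9: longest match for 175.205.102.98 is 175.205.96.0/20 -> r8
At r8: longest match for 175.205.102.98 is 175.128.0.0/9 -> local delivery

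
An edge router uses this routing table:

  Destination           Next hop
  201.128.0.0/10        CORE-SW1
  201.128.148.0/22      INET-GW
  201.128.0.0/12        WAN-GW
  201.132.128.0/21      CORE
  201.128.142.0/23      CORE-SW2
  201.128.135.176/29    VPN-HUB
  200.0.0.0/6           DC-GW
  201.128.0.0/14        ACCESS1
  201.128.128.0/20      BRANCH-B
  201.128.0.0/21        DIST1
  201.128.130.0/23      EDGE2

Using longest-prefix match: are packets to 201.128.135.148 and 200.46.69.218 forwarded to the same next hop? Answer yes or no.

no

201.128.135.148: longest match 201.128.128.0/20 -> BRANCH-B
200.46.69.218: longest match 200.0.0.0/6 -> DC-GW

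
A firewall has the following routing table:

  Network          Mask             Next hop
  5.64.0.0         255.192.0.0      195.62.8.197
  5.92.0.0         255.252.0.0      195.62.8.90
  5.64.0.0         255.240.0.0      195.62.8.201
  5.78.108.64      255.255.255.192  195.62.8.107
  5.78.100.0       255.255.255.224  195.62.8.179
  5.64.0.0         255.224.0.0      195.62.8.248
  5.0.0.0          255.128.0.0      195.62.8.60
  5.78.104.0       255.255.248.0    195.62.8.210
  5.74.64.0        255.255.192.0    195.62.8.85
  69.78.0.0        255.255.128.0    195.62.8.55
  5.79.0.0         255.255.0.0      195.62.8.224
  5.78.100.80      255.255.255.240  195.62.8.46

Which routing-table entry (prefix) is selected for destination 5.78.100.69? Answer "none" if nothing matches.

5.64.0.0/12

Entries matching 5.78.100.69:
  5.0.0.0/9 (5.0.0.0 - 5.127.255.255)
  5.64.0.0/10 (5.64.0.0 - 5.127.255.255)
  5.64.0.0/11 (5.64.0.0 - 5.95.255.255)
  5.64.0.0/12 (5.64.0.0 - 5.79.255.255)
Most specific is 5.64.0.0/12.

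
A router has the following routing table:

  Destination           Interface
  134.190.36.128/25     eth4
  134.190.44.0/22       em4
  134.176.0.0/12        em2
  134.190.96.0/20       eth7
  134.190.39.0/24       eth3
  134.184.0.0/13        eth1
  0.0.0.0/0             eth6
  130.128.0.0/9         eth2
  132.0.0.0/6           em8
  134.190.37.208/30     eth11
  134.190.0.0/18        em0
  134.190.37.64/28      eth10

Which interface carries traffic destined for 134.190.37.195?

em0

Routes whose prefix contains 134.190.37.195:
  0.0.0.0/0 (default, matches everything) -> eth6
  132.0.0.0/6 (132.0.0.0 - 135.255.255.255) -> em8
  134.176.0.0/12 (134.176.0.0 - 134.191.255.255) -> em2
  134.184.0.0/13 (134.184.0.0 - 134.191.255.255) -> eth1
  134.190.0.0/18 (134.190.0.0 - 134.190.63.255) -> em0
More-specific entries that do NOT match:
  134.190.37.208/30 (134.190.37.208 - 134.190.37.211) does not contain 134.190.37.195
  134.190.37.64/28 (134.190.37.64 - 134.190.37.79) does not contain 134.190.37.195
  134.190.36.128/25 (134.190.36.128 - 134.190.36.255) does not contain 134.190.37.195
  134.190.39.0/24 (134.190.39.0 - 134.190.39.255) does not contain 134.190.37.195
  134.190.44.0/22 (134.190.44.0 - 134.190.47.255) does not contain 134.190.37.195
  134.190.96.0/20 (134.190.96.0 - 134.190.111.255) does not contain 134.190.37.195
Longest matching prefix is /18 -> interface em0.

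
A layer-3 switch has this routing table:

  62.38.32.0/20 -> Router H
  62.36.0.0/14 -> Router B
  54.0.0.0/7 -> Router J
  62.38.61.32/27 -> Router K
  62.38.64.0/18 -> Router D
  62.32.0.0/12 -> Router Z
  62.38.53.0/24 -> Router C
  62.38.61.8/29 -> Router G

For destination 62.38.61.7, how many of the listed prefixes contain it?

Prefixes containing 62.38.61.7:
  62.32.0.0/12 (62.32.0.0 - 62.47.255.255)
  62.36.0.0/14 (62.36.0.0 - 62.39.255.255)
Total matching entries: 2.

2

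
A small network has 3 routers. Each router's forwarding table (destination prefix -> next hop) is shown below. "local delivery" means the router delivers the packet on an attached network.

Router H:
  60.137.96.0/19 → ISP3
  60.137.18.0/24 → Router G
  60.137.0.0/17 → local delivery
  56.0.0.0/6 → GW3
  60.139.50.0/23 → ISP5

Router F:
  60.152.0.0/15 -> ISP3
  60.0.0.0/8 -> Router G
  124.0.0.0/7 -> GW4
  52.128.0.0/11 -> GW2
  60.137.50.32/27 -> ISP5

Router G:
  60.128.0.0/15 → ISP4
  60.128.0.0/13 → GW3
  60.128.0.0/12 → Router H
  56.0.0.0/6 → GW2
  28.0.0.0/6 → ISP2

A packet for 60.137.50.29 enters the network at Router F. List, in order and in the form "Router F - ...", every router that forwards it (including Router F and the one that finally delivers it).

Router F - Router G - Router H

At Router F: longest match for 60.137.50.29 is 60.0.0.0/8 -> Router G
At Router G: longest match for 60.137.50.29 is 60.128.0.0/12 -> Router H
At Router H: longest match for 60.137.50.29 is 60.137.0.0/17 -> local delivery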